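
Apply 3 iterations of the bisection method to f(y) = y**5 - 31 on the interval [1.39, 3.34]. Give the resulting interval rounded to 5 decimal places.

[1.87750, 2.12125]

f(1.390000) = -25.811116, f(3.340000) = 384.654354 (opposite signs)
step 1: m = 2.365000, f(m) = 42.987052 > 0 → root in [1.390000, 2.365000]
step 2: m = 1.877500, f(m) = -7.670806 < 0 → root in [1.877500, 2.365000]
step 3: m = 2.121250, f(m) = 11.949615 > 0 → root in [1.877500, 2.121250]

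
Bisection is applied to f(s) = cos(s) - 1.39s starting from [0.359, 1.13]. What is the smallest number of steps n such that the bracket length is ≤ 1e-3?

Initial width b − a = 1.13 − 0.359 = 0.771000.
After n steps the width is (b−a)/2^n; need (b−a)/2^n ≤ 1e-3.
So n ≥ log₂(0.771000/1e-3) = log₂(771.0000) ≈ 9.5906.
Hence n = 10.

10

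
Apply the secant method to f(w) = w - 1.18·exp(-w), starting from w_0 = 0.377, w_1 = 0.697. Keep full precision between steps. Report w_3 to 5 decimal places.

0.62901

f(w_0) = -0.432381, f(w_1) = 0.109269
w_2 = 0.697000 - (0.109269)·(0.697000 - 0.377000)/(0.109269 - (-0.432381)) = 0.632445; f(w_2) = 0.005522
w_3 = 0.632445 - (0.005522)·(0.632445 - 0.697000)/(0.005522 - (0.109269)) = 0.629009; f(w_3) = -0.000072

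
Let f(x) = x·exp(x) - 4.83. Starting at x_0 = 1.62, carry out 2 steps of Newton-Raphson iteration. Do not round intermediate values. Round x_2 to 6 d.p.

1.309513

f'(x) = (x + 1)·exp(x)
x_0 = 1.620000: f = 3.356006, f' = 13.239097 → x_1 = 1.620000 - (3.356006)/(13.239097) = 1.366508
x_1 = 1.366508: f = 0.528941, f' = 9.280573 → x_2 = 1.366508 - (0.528941)/(9.280573) = 1.309513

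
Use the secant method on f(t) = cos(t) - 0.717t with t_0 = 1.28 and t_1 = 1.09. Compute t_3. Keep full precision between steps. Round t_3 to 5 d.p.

f(t_0) = -0.631045, f(t_1) = -0.319045
t_2 = 1.090000 - (-0.319045)·(1.090000 - 1.280000)/(-0.319045 - (-0.631045)) = 0.895710; f(t_2) = -0.017260
t_3 = 0.895710 - (-0.017260)·(0.895710 - 1.090000)/(-0.017260 - (-0.319045)) = 0.884598; f(t_3) = -0.000657

0.88460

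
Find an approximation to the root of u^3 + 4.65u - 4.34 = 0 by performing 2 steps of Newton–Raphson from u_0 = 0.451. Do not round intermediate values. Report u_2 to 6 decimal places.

0.817042

f'(u) = 3u^2 + 4.65
u_0 = 0.451000: f = -2.151116, f' = 5.260203 → u_1 = 0.451000 - (-2.151116)/(5.260203) = 0.859942
u_1 = 0.859942: f = 0.294655, f' = 6.868499 → u_2 = 0.859942 - (0.294655)/(6.868499) = 0.817042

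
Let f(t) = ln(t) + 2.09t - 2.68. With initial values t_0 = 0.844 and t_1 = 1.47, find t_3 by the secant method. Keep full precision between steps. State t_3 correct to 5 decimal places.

1.19611

f(t_0) = -1.085643, f(t_1) = 0.777562
t_2 = 1.470000 - (0.777562)·(1.470000 - 0.844000)/(0.777562 - (-1.085643)) = 1.208754; f(t_2) = 0.035887
t_3 = 1.208754 - (0.035887)·(1.208754 - 1.470000)/(0.035887 - (0.777562)) = 1.196114; f(t_3) = -0.001045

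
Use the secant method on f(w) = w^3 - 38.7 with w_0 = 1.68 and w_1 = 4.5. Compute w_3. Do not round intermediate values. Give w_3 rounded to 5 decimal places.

3.20794

f(w_0) = -33.958368, f(w_1) = 52.425000
w_2 = 4.500000 - (52.425000)·(4.500000 - 1.680000)/(52.425000 - (-33.958368)) = 2.788577; f(w_2) = -17.015579
w_3 = 2.788577 - (-17.015579)·(2.788577 - 4.500000)/(-17.015579 - (52.425000)) = 3.207940; f(w_3) = -5.687463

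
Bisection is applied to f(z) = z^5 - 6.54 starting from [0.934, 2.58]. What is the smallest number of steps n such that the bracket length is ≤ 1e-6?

21

Initial width b − a = 2.58 − 0.934 = 1.646000.
After n steps the width is (b−a)/2^n; need (b−a)/2^n ≤ 1e-6.
So n ≥ log₂(1.646000/1e-6) = log₂(1646000.0000) ≈ 20.6505.
Hence n = 21.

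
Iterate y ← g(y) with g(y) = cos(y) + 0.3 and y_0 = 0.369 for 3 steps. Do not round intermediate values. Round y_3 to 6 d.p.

y_1 = g(0.369000) = 1.232688
y_2 = g(1.232688) = 0.631703
y_3 = g(0.631703) = 1.107023

1.107023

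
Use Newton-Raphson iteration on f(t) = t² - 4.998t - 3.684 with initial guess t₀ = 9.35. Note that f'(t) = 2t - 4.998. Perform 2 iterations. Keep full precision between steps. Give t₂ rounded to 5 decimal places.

Newton update: t ← t − f(t)/f'(t).
t_0 = 9.350000: f = 37.007200, f' = 13.702000 → t_1 = 9.350000 - (37.007200)/(13.702000) = 6.649139
t_1 = 6.649139: f = 7.294651, f' = 8.300278 → t_2 = 6.649139 - (7.294651)/(8.300278) = 5.770295

5.77029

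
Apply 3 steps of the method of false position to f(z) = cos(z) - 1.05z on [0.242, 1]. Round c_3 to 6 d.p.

0.717449

False-position update: c = (a·f(b) − b·f(a))/(f(b) − f(a)); replace the endpoint whose sign matches f(c).
f(0.242000) = 0.716761, f(1.000000) = -0.509698
step 1: c = 0.684987, f(c) = 0.055192 > 0 → new bracket [0.684987, 1.000000]
step 2: c = 0.715764, f(c) = 0.003039 > 0 → new bracket [0.715764, 1.000000]
step 3: c = 0.717449, f(c) = 0.000164 > 0 → new bracket [0.717449, 1.000000]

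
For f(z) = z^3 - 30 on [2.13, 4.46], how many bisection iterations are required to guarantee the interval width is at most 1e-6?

22

Initial width b − a = 4.46 − 2.13 = 2.330000.
After n steps the width is (b−a)/2^n; need (b−a)/2^n ≤ 1e-6.
So n ≥ log₂(2.330000/1e-6) = log₂(2330000.0000) ≈ 21.1519.
Hence n = 22.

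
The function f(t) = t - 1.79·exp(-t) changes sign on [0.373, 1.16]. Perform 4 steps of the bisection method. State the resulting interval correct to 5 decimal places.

[0.76650, 0.81569]

f(0.373000) = -0.859711, f(1.160000) = 0.598860 (opposite signs)
step 1: m = 0.766500, f(m) = -0.065199 < 0 → root in [0.766500, 1.160000]
step 2: m = 0.963250, f(m) = 0.280096 > 0 → root in [0.766500, 0.963250]
step 3: m = 0.864875, f(m) = 0.111099 > 0 → root in [0.766500, 0.864875]
step 4: m = 0.815687, f(m) = 0.023908 > 0 → root in [0.766500, 0.815687]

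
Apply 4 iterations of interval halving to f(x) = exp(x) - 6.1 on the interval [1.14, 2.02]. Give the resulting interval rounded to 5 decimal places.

[1.80000, 1.85500]

f(1.140000) = -2.973232, f(2.020000) = 1.438325 (opposite signs)
step 1: m = 1.580000, f(m) = -1.245044 < 0 → root in [1.580000, 2.020000]
step 2: m = 1.800000, f(m) = -0.050353 < 0 → root in [1.800000, 2.020000]
step 3: m = 1.910000, f(m) = 0.653089 > 0 → root in [1.800000, 1.910000]
step 4: m = 1.855000, f(m) = 0.291698 > 0 → root in [1.800000, 1.855000]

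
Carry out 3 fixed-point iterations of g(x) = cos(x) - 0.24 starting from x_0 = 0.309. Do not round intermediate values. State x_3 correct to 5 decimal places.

x_1 = g(0.309000) = 0.712638
x_2 = g(0.712638) = 0.516640
x_3 = g(0.516640) = 0.629484

0.62948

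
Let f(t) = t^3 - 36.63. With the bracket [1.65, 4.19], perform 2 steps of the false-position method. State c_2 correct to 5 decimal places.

f(1.650000) = -32.137875, f(4.190000) = 36.930059
step 1: c = 2.831883, f(c) = -13.919546 < 0 → new bracket [2.831883, 4.190000]
step 2: c = 3.203653, f(c) = -3.749648 < 0 → new bracket [3.203653, 4.190000]

3.20365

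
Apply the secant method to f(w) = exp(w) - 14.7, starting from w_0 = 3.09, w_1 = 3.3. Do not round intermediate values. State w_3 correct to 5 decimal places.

2.71621

f(w_0) = 7.277078, f(w_1) = 12.412639
w_2 = 3.300000 - (12.412639)·(3.300000 - 3.090000)/(12.412639 - (7.277078)) = 2.792430; f(w_2) = 1.620639
w_3 = 2.792430 - (1.620639)·(2.792430 - 3.300000)/(1.620639 - (12.412639)) = 2.716209; f(w_3) = 0.422876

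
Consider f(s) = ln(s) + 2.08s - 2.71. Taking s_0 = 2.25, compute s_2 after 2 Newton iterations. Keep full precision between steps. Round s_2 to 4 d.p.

f'(s) = 1/s + 2.08
s_0 = 2.250000: f = 2.780930, f' = 2.524444 → s_1 = 2.250000 - (2.780930)/(2.524444) = 1.148399
s_1 = 1.148399: f = -0.182961, f' = 2.950777 → s_2 = 1.148399 - (-0.182961)/(2.950777) = 1.210403

1.2104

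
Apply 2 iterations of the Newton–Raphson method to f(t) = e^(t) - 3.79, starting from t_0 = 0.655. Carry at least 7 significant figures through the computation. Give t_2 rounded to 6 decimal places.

1.370962

f'(t) = e^(t)
t_0 = 0.655000: f = -1.864857, f' = 1.925143 → t_1 = 0.655000 - (-1.864857)/(1.925143) = 1.623685
t_1 = 1.623685: f = 1.281747, f' = 5.071747 → t_2 = 1.623685 - (1.281747)/(5.071747) = 1.370962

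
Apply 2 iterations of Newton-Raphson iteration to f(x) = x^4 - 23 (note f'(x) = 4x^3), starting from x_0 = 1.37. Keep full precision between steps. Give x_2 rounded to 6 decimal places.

Newton update: x ← x − f(x)/f'(x).
x_0 = 1.370000: f = -19.477246, f' = 10.285412 → x_1 = 1.370000 - (-19.477246)/(10.285412) = 3.263677
x_1 = 3.263677: f = 90.456294, f' = 139.053344 → x_2 = 3.263677 - (90.456294)/(139.053344) = 2.613162

2.613162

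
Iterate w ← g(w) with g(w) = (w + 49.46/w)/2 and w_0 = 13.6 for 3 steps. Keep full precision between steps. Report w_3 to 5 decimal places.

w_1 = g(13.600000) = 8.618382
w_2 = g(8.618382) = 7.178639
w_3 = g(7.178639) = 7.034262

7.03426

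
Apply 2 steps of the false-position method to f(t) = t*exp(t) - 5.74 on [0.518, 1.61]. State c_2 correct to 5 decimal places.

1.38550

f(0.518000) = -4.870451, f(1.610000) = 2.314526
step 1: c = 1.258230, f(c) = -1.312057 < 0 → new bracket [1.258230, 1.610000]
step 2: c = 1.385496, f(c) = -0.202437 < 0 → new bracket [1.385496, 1.610000]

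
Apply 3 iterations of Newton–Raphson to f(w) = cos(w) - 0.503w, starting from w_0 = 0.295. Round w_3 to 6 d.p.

f'(w) = -sin(w) - 0.503
w_0 = 0.295000: f = 0.808417, f' = -0.793740 → w_1 = 0.295000 - (0.808417)/(-0.793740) = 1.313491
w_1 = 1.313491: f = -0.406211, f' = -1.470079 → w_2 = 1.313491 - (-0.406211)/(-1.470079) = 1.037172
w_2 = 1.037172: f = -0.013041, f' = -1.363969 → w_3 = 1.037172 - (-0.013041)/(-1.363969) = 1.027611

1.027611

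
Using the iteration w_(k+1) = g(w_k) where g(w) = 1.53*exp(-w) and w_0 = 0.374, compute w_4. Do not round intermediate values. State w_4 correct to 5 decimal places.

w_1 = g(0.374000) = 1.052605
w_2 = g(1.052605) = 0.534012
w_3 = g(0.534012) = 0.896960
w_4 = g(0.896960) = 0.623946

0.62395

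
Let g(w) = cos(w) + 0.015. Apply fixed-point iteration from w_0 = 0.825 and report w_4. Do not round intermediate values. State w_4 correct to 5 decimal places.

w_1 = g(0.825000) = 0.693557
w_2 = g(0.693557) = 0.783977
w_3 = g(0.783977) = 0.723111
w_4 = g(0.723111) = 0.764751

0.76475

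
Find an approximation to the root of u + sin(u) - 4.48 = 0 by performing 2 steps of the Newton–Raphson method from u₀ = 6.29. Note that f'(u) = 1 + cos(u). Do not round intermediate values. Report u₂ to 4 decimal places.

u_0 = 6.290000: f = 1.816815, f' = 1.999977 → u_1 = 6.290000 - (1.816815)/(1.999977) = 5.381582
u_1 = 5.381582: f = 0.117260, f' = 1.620353 → u_2 = 5.381582 - (0.117260)/(1.620353) = 5.309215

5.3092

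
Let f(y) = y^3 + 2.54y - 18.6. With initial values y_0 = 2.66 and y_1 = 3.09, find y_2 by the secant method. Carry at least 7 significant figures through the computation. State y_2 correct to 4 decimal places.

2.4052

Secant update: y_(k+1) = y_k − f(y_k)·(y_k − y_(k-1))/(f(y_k) − f(y_(k-1))).
f(y_0) = 6.977496, f(y_1) = 18.752229
y_2 = 3.090000 - (18.752229)·(3.090000 - 2.660000)/(18.752229 - (6.977496)) = 2.405190; f(y_2) = 1.423054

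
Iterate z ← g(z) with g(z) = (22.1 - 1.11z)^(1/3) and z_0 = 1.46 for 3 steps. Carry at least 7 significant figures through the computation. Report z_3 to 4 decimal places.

2.6747

z_1 = g(1.460000) = 2.735935
z_2 = g(2.735935) = 2.671353
z_3 = g(2.671353) = 2.674697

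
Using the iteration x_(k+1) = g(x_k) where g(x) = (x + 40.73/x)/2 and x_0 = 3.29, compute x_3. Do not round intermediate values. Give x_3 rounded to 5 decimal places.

x_1 = g(3.290000) = 7.834970
x_2 = g(7.834970) = 6.516729
x_3 = g(6.516729) = 6.383399

6.38340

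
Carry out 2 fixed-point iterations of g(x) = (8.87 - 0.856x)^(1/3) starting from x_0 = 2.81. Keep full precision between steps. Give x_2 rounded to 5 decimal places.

1.93769

x_1 = g(2.810000) = 1.862865
x_2 = g(1.862865) = 1.937695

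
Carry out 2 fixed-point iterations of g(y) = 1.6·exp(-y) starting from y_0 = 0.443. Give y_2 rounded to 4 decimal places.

y_1 = g(0.443000) = 1.027372
y_2 = g(1.027372) = 0.572715

0.5727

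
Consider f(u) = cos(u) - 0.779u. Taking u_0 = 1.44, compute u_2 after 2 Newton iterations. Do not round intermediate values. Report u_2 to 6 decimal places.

0.848790

f'(u) = -sin(u) - 0.779
u_0 = 1.440000: f = -0.991336, f' = -1.770458 → u_1 = 1.440000 - (-0.991336)/(-1.770458) = 0.880068
u_1 = 0.880068: f = -0.048474, f' = -1.549782 → u_2 = 0.880068 - (-0.048474)/(-1.549782) = 0.848790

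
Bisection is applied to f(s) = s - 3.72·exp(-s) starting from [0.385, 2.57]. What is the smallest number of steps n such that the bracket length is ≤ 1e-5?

18

Initial width b − a = 2.57 − 0.385 = 2.185000.
After n steps the width is (b−a)/2^n; need (b−a)/2^n ≤ 1e-5.
So n ≥ log₂(2.185000/1e-5) = log₂(218500.0000) ≈ 17.7373.
Hence n = 18.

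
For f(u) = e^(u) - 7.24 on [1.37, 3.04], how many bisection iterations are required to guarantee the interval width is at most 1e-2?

Initial width b − a = 3.04 − 1.37 = 1.670000.
After n steps the width is (b−a)/2^n; need (b−a)/2^n ≤ 1e-2.
So n ≥ log₂(1.670000/1e-2) = log₂(167.0000) ≈ 7.3837.
Hence n = 8.

8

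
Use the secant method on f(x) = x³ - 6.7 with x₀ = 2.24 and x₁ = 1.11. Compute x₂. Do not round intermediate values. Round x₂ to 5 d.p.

f(x_0) = 4.539424, f(x_1) = -5.332369
x_2 = 1.110000 - (-5.332369)·(1.110000 - 2.240000)/(-5.332369 - (4.539424)) = 1.720383; f(x_2) = -1.608150

1.72038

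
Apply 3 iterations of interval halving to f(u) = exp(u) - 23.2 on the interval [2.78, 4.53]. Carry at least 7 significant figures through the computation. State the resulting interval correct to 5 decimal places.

f(2.780000) = -7.080979, f(4.530000) = 69.558561 (opposite signs)
step 1: m = 3.655000, f(m) = 15.467521 > 0 → root in [2.780000, 3.655000]
step 2: m = 3.217500, f(m) = 1.765628 > 0 → root in [2.780000, 3.217500]
step 3: m = 2.998750, f(m) = -3.139554 < 0 → root in [2.998750, 3.217500]

[2.99875, 3.21750]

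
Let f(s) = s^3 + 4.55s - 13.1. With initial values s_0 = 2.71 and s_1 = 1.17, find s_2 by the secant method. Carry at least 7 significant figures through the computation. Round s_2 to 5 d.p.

1.54575

f(s_0) = 19.133011, f(s_1) = -6.174887
s_2 = 1.170000 - (-6.174887)·(1.170000 - 2.710000)/(-6.174887 - (19.133011)) = 1.545745; f(s_2) = -2.373564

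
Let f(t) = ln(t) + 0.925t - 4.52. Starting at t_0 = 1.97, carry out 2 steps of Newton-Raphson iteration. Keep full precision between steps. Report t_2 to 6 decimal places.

f'(t) = 1/t + 0.925
t_0 = 1.970000: f = -2.019716, f' = 1.432614 → t_1 = 1.970000 - (-2.019716)/(1.432614) = 3.379812
t_1 = 3.379812: f = -0.175854, f' = 1.220874 → t_2 = 3.379812 - (-0.175854)/(1.220874) = 3.523851

3.523851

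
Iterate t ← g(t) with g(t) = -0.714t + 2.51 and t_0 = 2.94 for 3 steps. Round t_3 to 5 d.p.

0.92730

t_1 = g(2.940000) = 0.410840
t_2 = g(0.410840) = 2.216660
t_3 = g(2.216660) = 0.927305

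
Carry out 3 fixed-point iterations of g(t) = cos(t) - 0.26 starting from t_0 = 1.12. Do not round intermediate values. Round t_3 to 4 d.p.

0.4888

t_1 = g(1.120000) = 0.175682
t_2 = g(0.175682) = 0.724607
t_3 = g(0.724607) = 0.488760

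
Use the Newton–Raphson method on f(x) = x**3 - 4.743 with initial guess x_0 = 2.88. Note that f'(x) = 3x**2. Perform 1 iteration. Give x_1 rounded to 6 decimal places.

2.110611

x_0 = 2.880000: f = 19.144872, f' = 24.883200 → x_1 = 2.880000 - (19.144872)/(24.883200) = 2.110611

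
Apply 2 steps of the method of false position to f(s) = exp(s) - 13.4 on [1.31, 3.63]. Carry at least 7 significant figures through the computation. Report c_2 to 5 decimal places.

2.30922

False-position update: c = (a·f(b) − b·f(a))/(f(b) − f(a)); replace the endpoint whose sign matches f(c).
f(1.310000) = -9.693826, f(3.630000) = 24.312817
step 1: c = 1.971332, f(c) = -6.219767 < 0 → new bracket [1.971332, 3.630000]
step 2: c = 2.309218, f(c) = -3.333453 < 0 → new bracket [2.309218, 3.630000]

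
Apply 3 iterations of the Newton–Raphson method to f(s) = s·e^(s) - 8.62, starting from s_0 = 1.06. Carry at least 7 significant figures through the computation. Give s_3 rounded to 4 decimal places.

1.6552

f'(s) = (s + 1)·e^(s)
s_0 = 1.060000: f = -5.560447, f' = 5.945924 → s_1 = 1.060000 - (-5.560447)/(5.945924) = 1.995169
s_1 = 1.995169: f = 6.051377, f' = 22.024826 → s_2 = 1.995169 - (6.051377)/(22.024826) = 1.720417
s_2 = 1.720417: f = 0.991724, f' = 15.198581 → s_3 = 1.720417 - (0.991724)/(15.198581) = 1.655166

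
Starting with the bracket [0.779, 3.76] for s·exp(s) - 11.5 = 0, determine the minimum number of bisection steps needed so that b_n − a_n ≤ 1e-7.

Initial width b − a = 3.76 − 0.779 = 2.981000.
After n steps the width is (b−a)/2^n; need (b−a)/2^n ≤ 1e-7.
So n ≥ log₂(2.981000/1e-7) = log₂(29810000.0000) ≈ 24.8293.
Hence n = 25.

25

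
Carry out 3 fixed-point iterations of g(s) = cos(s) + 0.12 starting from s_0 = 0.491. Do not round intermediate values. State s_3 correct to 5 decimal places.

0.91077

s_1 = g(0.491000) = 1.001862
s_2 = g(1.001862) = 0.658735
s_3 = g(0.658735) = 0.910767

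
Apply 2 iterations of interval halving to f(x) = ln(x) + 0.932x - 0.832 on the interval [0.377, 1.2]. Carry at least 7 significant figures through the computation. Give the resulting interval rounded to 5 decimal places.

f(0.377000) = -1.456146, f(1.200000) = 0.468722 (opposite signs)
step 1: m = 0.788500, f(m) = -0.334741 < 0 → root in [0.788500, 1.200000]
step 2: m = 0.994250, f(m) = 0.088874 > 0 → root in [0.788500, 0.994250]

[0.78850, 0.99425]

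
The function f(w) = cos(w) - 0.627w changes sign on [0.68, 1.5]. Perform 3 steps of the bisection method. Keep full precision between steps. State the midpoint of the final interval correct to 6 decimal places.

0.936250

f(0.680000) = 0.351213, f(1.500000) = -0.869763 (opposite signs)
step 1: m = 1.090000, f(m) = -0.220945 < 0 → root in [0.680000, 1.090000]
step 2: m = 0.885000, f(m) = 0.078395 > 0 → root in [0.885000, 1.090000]
step 3: m = 0.987500, f(m) = -0.068384 < 0 → root in [0.885000, 0.987500]
Midpoint of [0.885000, 0.987500] = 0.936250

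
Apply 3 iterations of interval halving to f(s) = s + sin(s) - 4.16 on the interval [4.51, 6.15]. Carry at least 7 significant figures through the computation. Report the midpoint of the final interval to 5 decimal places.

f(4.510000) = -0.629589, f(6.150000) = 1.857208 (opposite signs)
step 1: m = 5.330000, f(m) = 0.354736 > 0 → root in [4.510000, 5.330000]
step 2: m = 4.920000, f(m) = -0.218526 < 0 → root in [4.920000, 5.330000]
step 3: m = 5.125000, f(m) = 0.048923 > 0 → root in [4.920000, 5.125000]
Midpoint of [4.920000, 5.125000] = 5.022500

5.02250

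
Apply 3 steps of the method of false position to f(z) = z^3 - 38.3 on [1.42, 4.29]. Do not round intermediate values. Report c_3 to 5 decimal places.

3.33426

False-position update: c = (a·f(b) − b·f(a))/(f(b) − f(a)); replace the endpoint whose sign matches f(c).
f(1.420000) = -35.436712, f(4.290000) = 40.653589
step 1: c = 2.756614, f(c) = -17.352708 < 0 → new bracket [2.756614, 4.290000]
step 2: c = 3.215330, f(c) = -5.058811 < 0 → new bracket [3.215330, 4.290000]
step 3: c = 3.334259, f(c) = -1.232090 < 0 → new bracket [3.334259, 4.290000]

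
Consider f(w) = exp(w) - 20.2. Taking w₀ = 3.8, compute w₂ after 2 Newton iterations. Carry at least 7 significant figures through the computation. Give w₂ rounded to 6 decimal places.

f'(w) = exp(w)
w_0 = 3.800000: f = 24.501184, f' = 44.701184 → w_1 = 3.800000 - (24.501184)/(44.701184) = 3.251890
w_1 = 3.251890: f = 5.639119, f' = 25.839119 → w_2 = 3.251890 - (5.639119)/(25.839119) = 3.033650

3.033650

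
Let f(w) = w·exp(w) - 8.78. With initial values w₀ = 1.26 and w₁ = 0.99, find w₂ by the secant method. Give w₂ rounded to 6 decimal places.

1.918855

f(w_0) = -4.337969, f(w_1) = -6.115678
w_2 = 0.990000 - (-6.115678)·(0.990000 - 1.260000)/(-6.115678 - (-4.337969)) = 1.918855; f(w_2) = 4.293443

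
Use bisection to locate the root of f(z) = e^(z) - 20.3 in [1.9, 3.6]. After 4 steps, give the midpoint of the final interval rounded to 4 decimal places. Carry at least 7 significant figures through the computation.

f(1.900000) = -13.614106, f(3.600000) = 16.298234 (opposite signs)
step 1: m = 2.750000, f(m) = -4.657368 < 0 → root in [2.750000, 3.600000]
step 2: m = 3.175000, f(m) = 3.626820 > 0 → root in [2.750000, 3.175000]
step 3: m = 2.962500, f(m) = -0.953723 < 0 → root in [2.962500, 3.175000]
step 4: m = 3.068750, f(m) = 1.214992 > 0 → root in [2.962500, 3.068750]
Midpoint of [2.962500, 3.068750] = 3.015625

3.0156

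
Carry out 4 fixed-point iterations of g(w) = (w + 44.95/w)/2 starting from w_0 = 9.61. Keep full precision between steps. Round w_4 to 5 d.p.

6.70448

w_1 = g(9.610000) = 7.143710
w_2 = g(7.143710) = 6.717979
w_3 = g(6.717979) = 6.704490
w_4 = g(6.704490) = 6.704476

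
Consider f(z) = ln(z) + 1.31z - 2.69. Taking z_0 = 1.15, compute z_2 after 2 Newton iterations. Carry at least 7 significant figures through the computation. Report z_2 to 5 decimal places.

f'(z) = 1/z + 1.31
z_0 = 1.150000: f = -1.043738, f' = 2.179565 → z_1 = 1.150000 - (-1.043738)/(2.179565) = 1.628874
z_1 = 1.628874: f = -0.068285, f' = 1.923921 → z_2 = 1.628874 - (-0.068285)/(1.923921) = 1.664367

1.66437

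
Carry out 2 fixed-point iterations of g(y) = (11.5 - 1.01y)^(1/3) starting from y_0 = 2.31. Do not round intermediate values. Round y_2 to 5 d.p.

y_1 = g(2.310000) = 2.092863
y_2 = g(2.092863) = 2.109422

2.10942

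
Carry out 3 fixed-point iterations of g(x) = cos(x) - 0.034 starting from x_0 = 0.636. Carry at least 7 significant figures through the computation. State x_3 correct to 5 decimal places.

x_1 = g(0.636000) = 0.770478
x_2 = g(0.770478) = 0.683578
x_3 = g(0.683578) = 0.741318

0.74132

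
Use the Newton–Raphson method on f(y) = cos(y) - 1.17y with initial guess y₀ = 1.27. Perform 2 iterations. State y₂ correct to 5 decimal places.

0.67030

f'(y) = -sin(y) - 1.17
y_0 = 1.270000: f = -1.189619, f' = -2.125101 → y_1 = 1.270000 - (-1.189619)/(-2.125101) = 0.710206
y_1 = 0.710206: f = -0.072713, f' = -1.821990 → y_2 = 0.710206 - (-0.072713)/(-1.821990) = 0.670297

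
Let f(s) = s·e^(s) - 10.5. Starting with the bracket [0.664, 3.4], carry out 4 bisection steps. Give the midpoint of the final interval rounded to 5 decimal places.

f(0.664000) = -9.210149, f(3.400000) = 91.377940 (opposite signs)
step 1: m = 2.032000, f(m) = 5.002798 > 0 → root in [0.664000, 2.032000]
step 2: m = 1.348000, f(m) = -5.310580 < 0 → root in [1.348000, 2.032000]
step 3: m = 1.690000, f(m) = -1.341078 < 0 → root in [1.690000, 2.032000]
step 4: m = 1.861000, f(m) = 1.466535 > 0 → root in [1.690000, 1.861000]
Midpoint of [1.690000, 1.861000] = 1.775500

1.77550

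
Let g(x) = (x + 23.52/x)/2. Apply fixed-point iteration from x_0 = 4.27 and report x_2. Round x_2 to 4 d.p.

4.8499

x_1 = g(4.270000) = 4.889098
x_2 = g(4.889098) = 4.849901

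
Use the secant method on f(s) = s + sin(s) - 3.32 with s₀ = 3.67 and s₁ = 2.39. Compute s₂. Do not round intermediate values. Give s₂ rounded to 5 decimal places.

f(s_0) = -0.154159, f(s_1) = -0.247197
s_2 = 2.390000 - (-0.247197)·(2.390000 - 3.670000)/(-0.247197 - (-0.154159)) = 5.790880; f(s_2) = 1.998222

5.79088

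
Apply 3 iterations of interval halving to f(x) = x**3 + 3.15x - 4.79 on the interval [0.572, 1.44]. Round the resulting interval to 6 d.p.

[1.006000, 1.114500]

f(0.572000) = -2.801051, f(1.440000) = 2.731984 (opposite signs)
step 1: m = 1.006000, f(m) = -0.602992 < 0 → root in [1.006000, 1.440000]
step 2: m = 1.223000, f(m) = 0.891727 > 0 → root in [1.006000, 1.223000]
step 3: m = 1.114500, f(m) = 0.105007 > 0 → root in [1.006000, 1.114500]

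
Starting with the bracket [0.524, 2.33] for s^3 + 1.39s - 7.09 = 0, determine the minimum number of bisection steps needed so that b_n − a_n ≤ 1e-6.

21

Initial width b − a = 2.33 − 0.524 = 1.806000.
After n steps the width is (b−a)/2^n; need (b−a)/2^n ≤ 1e-6.
So n ≥ log₂(1.806000/1e-6) = log₂(1806000.0000) ≈ 20.7844.
Hence n = 21.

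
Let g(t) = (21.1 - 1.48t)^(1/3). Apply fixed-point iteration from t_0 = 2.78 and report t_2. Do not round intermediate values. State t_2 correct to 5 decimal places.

2.58610

t_1 = g(2.780000) = 2.570555
t_2 = g(2.570555) = 2.586098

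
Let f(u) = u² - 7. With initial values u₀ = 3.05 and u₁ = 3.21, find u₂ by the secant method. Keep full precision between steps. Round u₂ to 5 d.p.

Secant update: u_(k+1) = u_k − f(u_k)·(u_k − u_(k-1))/(f(u_k) − f(u_(k-1))).
f(u_0) = 2.302500, f(u_1) = 3.304100
u_2 = 3.210000 - (3.304100)·(3.210000 - 3.050000)/(3.304100 - (2.302500)) = 2.682188; f(u_2) = 0.194135

2.68219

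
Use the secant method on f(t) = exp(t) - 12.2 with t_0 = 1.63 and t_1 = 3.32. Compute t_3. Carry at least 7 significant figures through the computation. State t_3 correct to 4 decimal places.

2.3762

f(t_0) = -7.096125, f(t_1) = 15.460351
t_2 = 3.320000 - (15.460351)·(3.320000 - 1.630000)/(15.460351 - (-7.096125)) = 2.161663; f(t_2) = -3.514427
t_3 = 2.161663 - (-3.514427)·(2.161663 - 3.320000)/(-3.514427 - (15.460351)) = 2.376206; f(t_3) = -1.436018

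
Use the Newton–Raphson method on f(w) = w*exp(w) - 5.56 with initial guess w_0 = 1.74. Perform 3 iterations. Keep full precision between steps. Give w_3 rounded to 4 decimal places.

1.3879

Newton update: w ← w − f(w)/f'(w).
f'(w) = (w+1)*exp(w)
w_0 = 1.740000: f = 4.353378, f' = 15.610721 → w_1 = 1.740000 - (4.353378)/(15.610721) = 1.461129
w_1 = 1.461129: f = 0.738669, f' = 10.609493 → w_2 = 1.461129 - (0.738669)/(10.609493) = 1.391506
w_2 = 1.391506: f = 0.035103, f' = 9.616003 → w_3 = 1.391506 - (0.035103)/(9.616003) = 1.387855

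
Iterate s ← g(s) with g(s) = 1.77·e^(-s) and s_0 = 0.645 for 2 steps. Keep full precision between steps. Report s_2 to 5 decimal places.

s_1 = g(0.645000) = 0.928653
s_2 = g(0.928653) = 0.699302

0.69930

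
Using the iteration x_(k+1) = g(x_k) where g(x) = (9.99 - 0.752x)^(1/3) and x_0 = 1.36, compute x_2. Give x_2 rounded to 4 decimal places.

x_1 = g(1.360000) = 2.077560
x_2 = g(2.077560) = 2.035023

2.0350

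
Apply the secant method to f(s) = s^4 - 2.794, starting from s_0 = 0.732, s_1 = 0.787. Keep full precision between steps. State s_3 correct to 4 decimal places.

f(s_0) = -2.506893, f(s_1) = -2.410382
s_2 = 0.787000 - (-2.410382)·(0.787000 - 0.732000)/(-2.410382 - (-2.506893)) = 2.160642; f(s_2) = 18.999714
s_3 = 2.160642 - (18.999714)·(2.160642 - 0.787000)/(18.999714 - (-2.410382)) = 0.941647; f(s_3) = -2.007766

0.9416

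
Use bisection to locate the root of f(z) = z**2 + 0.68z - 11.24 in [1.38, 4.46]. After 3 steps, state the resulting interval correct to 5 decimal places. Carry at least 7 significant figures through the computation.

[2.92000, 3.30500]

f(1.380000) = -8.397200, f(4.460000) = 11.684400 (opposite signs)
step 1: m = 2.920000, f(m) = -0.728000 < 0 → root in [2.920000, 4.460000]
step 2: m = 3.690000, f(m) = 4.885300 > 0 → root in [2.920000, 3.690000]
step 3: m = 3.305000, f(m) = 1.930425 > 0 → root in [2.920000, 3.305000]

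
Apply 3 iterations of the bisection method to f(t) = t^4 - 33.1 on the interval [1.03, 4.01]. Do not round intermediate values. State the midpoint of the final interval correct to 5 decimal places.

2.33375

f(1.030000) = -31.974491, f(4.010000) = 225.469616 (opposite signs)
step 1: m = 2.520000, f(m) = 7.227580 > 0 → root in [1.030000, 2.520000]
step 2: m = 1.775000, f(m) = -23.173562 < 0 → root in [1.775000, 2.520000]
step 3: m = 2.147500, f(m) = -11.831704 < 0 → root in [2.147500, 2.520000]
Midpoint of [2.147500, 2.520000] = 2.333750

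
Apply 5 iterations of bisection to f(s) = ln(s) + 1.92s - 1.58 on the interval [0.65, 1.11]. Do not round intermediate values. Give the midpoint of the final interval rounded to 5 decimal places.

0.88719

f(0.650000) = -0.762783, f(1.110000) = 0.655560 (opposite signs)
step 1: m = 0.880000, f(m) = -0.018233 < 0 → root in [0.880000, 1.110000]
step 2: m = 0.995000, f(m) = 0.325387 > 0 → root in [0.880000, 0.995000]
step 3: m = 0.937500, f(m) = 0.155461 > 0 → root in [0.880000, 0.937500]
step 4: m = 0.908750, f(m) = 0.069115 > 0 → root in [0.880000, 0.908750]
step 5: m = 0.894375, f(m) = 0.025570 > 0 → root in [0.880000, 0.894375]
Midpoint of [0.880000, 0.894375] = 0.887188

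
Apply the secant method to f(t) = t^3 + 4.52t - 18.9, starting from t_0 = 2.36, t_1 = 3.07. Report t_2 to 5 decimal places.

2.17646

f(t_0) = 4.911456, f(t_1) = 23.910843
t_2 = 3.070000 - (23.910843)·(3.070000 - 2.360000)/(23.910843 - (4.911456)) = 2.176461; f(t_2) = 1.247456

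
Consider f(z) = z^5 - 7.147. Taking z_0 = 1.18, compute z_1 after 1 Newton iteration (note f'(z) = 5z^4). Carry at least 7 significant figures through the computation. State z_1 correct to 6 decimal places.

Newton update: z ← z − f(z)/f'(z).
z_0 = 1.180000: f = -4.859242, f' = 9.693889 → z_1 = 1.180000 - (-4.859242)/(9.693889) = 1.681269

1.681269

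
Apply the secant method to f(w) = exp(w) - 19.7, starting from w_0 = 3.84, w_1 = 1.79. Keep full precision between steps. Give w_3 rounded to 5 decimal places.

3.37649

f(w_0) = 26.825474, f(w_1) = -13.710548
w_2 = 1.790000 - (-13.710548)·(1.790000 - 3.840000)/(-13.710548 - (26.825474)) = 2.483374; f(w_2) = -7.718378
w_3 = 2.483374 - (-7.718378)·(2.483374 - 1.790000)/(-7.718378 - (-13.710548)) = 3.376493; f(w_3) = 9.567957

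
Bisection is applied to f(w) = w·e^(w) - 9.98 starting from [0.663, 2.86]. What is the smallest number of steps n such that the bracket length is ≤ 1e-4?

15

Initial width b − a = 2.86 − 0.663 = 2.197000.
After n steps the width is (b−a)/2^n; need (b−a)/2^n ≤ 1e-4.
So n ≥ log₂(2.197000/1e-4) = log₂(21970.0000) ≈ 14.4232.
Hence n = 15.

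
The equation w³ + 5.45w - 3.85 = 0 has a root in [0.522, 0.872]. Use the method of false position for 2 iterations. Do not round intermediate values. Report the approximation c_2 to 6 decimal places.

False-position update: c = (a·f(b) − b·f(a))/(f(b) − f(a)); replace the endpoint whose sign matches f(c).
f(0.522000) = -0.862863, f(0.872000) = 1.565455
step 1: c = 0.646367, f(c) = -0.057255 < 0 → new bracket [0.646367, 0.872000]
step 2: c = 0.654328, f(c) = -0.003765 < 0 → new bracket [0.654328, 0.872000]

0.654328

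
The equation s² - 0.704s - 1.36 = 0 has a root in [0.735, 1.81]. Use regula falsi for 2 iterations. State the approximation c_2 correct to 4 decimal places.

1.5600

f(0.735000) = -1.337215, f(1.810000) = 0.641860
step 1: c = 1.461353, f(c) = -0.253241 < 0 → new bracket [1.461353, 1.810000]
step 2: c = 1.559991, f(c) = -0.024661 < 0 → new bracket [1.559991, 1.810000]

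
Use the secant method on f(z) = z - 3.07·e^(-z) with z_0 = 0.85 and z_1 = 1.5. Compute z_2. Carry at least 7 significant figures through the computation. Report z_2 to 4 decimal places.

Secant update: z_(k+1) = z_k − f(z_k)·(z_k − z_(k-1))/(f(z_k) − f(z_(k-1))).
f(z_0) = -0.462164, f(z_1) = 0.814990
z_2 = 1.500000 - (0.814990)·(1.500000 - 0.850000)/(0.814990 - (-0.462164)) = 1.085216; f(z_2) = 0.048081

1.0852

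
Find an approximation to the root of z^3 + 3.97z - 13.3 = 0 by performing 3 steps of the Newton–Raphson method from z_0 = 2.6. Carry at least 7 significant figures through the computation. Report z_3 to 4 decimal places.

1.8234

f'(z) = 3z^2 + 3.97
z_0 = 2.600000: f = 14.598000, f' = 24.250000 → z_1 = 2.600000 - (14.598000)/(24.250000) = 1.998021
z_1 = 1.998021: f = 2.608413, f' = 15.946259 → z_2 = 1.998021 - (2.608413)/(15.946259) = 1.834445
z_2 = 1.834445: f = 0.156005, f' = 14.065570 → z_3 = 1.834445 - (0.156005)/(14.065570) = 1.823354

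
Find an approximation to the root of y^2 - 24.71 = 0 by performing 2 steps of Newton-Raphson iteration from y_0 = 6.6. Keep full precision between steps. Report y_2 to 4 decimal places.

4.9748

Newton update: y ← y − f(y)/f'(y).
f'(y) = 2y
y_0 = 6.600000: f = 18.850000, f' = 13.200000 → y_1 = 6.600000 - (18.850000)/(13.200000) = 5.171970
y_1 = 5.171970: f = 2.039271, f' = 10.343939 → y_2 = 5.171970 - (2.039271)/(10.343939) = 4.974823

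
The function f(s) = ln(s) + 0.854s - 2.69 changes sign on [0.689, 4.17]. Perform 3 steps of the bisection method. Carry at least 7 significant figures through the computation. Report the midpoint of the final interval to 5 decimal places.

f(0.689000) = -2.474108, f(4.170000) = 2.299096 (opposite signs)
step 1: m = 2.429500, f(m) = 0.272478 > 0 → root in [0.689000, 2.429500]
step 2: m = 1.559250, f(m) = -0.914196 < 0 → root in [1.559250, 2.429500]
step 3: m = 1.994375, f(m) = -0.296473 < 0 → root in [1.994375, 2.429500]
Midpoint of [1.994375, 2.429500] = 2.211937

2.21194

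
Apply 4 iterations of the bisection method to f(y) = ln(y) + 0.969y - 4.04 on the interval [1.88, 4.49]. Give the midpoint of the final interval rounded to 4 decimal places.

3.1034

f(1.880000) = -1.587008, f(4.490000) = 1.812663 (opposite signs)
step 1: m = 3.185000, f(m) = 0.204717 > 0 → root in [1.880000, 3.185000]
step 2: m = 2.532500, f(m) = -0.656801 < 0 → root in [2.532500, 3.185000]
step 3: m = 2.858750, f(m) = -0.219487 < 0 → root in [2.858750, 3.185000]
step 4: m = 3.021875, f(m) = -0.005926 < 0 → root in [3.021875, 3.185000]
Midpoint of [3.021875, 3.185000] = 3.103438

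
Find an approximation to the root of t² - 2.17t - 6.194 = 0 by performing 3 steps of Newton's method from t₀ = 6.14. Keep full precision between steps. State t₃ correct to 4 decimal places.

Newton update: t ← t − f(t)/f'(t).
f'(t) = 2t - 2.17
t_0 = 6.140000: f = 18.181800, f' = 10.110000 → t_1 = 6.140000 - (18.181800)/(10.110000) = 4.341602
t_1 = 4.341602: f = 3.234234, f' = 6.513205 → t_2 = 4.341602 - (3.234234)/(6.513205) = 3.845037
t_2 = 3.845037: f = 0.246577, f' = 5.520073 → t_3 = 3.845037 - (0.246577)/(5.520073) = 3.800367

3.8004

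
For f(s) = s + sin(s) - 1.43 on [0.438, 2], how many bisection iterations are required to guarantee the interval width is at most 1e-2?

Initial width b − a = 2 − 0.438 = 1.562000.
After n steps the width is (b−a)/2^n; need (b−a)/2^n ≤ 1e-2.
So n ≥ log₂(1.562000/1e-2) = log₂(156.2000) ≈ 7.2873.
Hence n = 8.

8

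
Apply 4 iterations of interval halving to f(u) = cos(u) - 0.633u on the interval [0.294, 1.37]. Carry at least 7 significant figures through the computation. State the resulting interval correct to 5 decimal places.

[0.89925, 0.96650]

f(0.294000) = 0.770990, f(1.370000) = -0.667760 (opposite signs)
step 1: m = 0.832000, f(m) = 0.146743 > 0 → root in [0.832000, 1.370000]
step 2: m = 1.101000, f(m) = -0.244228 < 0 → root in [0.832000, 1.101000]
step 3: m = 0.966500, f(m) = -0.043611 < 0 → root in [0.832000, 0.966500]
step 4: m = 0.899250, f(m) = 0.052972 > 0 → root in [0.899250, 0.966500]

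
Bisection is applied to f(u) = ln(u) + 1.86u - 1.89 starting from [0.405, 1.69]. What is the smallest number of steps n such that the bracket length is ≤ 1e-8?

27

Initial width b − a = 1.69 − 0.405 = 1.285000.
After n steps the width is (b−a)/2^n; need (b−a)/2^n ≤ 1e-8.
So n ≥ log₂(1.285000/1e-8) = log₂(128500000.0000) ≈ 26.9372.
Hence n = 27.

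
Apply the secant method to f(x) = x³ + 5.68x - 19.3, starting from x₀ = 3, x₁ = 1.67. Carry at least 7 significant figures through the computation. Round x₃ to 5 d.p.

2.00819

f(x_0) = 24.740000, f(x_1) = -5.156937
x_2 = 1.670000 - (-5.156937)·(1.670000 - 3.000000)/(-5.156937 - (24.740000)) = 1.899412; f(x_2) = -1.658700
x_3 = 1.899412 - (-1.658700)·(1.899412 - 1.670000)/(-1.658700 - (-5.156937)) = 2.008189; f(x_3) = 0.205183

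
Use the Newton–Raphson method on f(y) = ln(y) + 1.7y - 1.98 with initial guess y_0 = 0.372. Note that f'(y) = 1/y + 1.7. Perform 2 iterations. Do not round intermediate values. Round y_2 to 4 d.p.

Newton update: y ← y − f(y)/f'(y).
y_0 = 0.372000: f = -2.336461, f' = 4.388172 → y_1 = 0.372000 - (-2.336461)/(4.388172) = 0.904445
y_1 = 0.904445: f = -0.542877, f' = 2.805650 → y_2 = 0.904445 - (-0.542877)/(2.805650) = 1.097939

1.0979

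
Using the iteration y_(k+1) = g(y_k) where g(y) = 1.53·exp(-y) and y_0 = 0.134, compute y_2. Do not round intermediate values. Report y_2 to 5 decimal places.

y_1 = g(0.134000) = 1.338123
y_2 = g(1.338123) = 0.401377

0.40138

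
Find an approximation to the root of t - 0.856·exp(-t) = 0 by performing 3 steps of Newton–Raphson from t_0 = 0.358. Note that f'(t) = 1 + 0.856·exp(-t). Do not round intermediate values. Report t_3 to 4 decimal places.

0.5127

t_0 = 0.358000: f = -0.240407, f' = 1.598407 → t_1 = 0.358000 - (-0.240407)/(1.598407) = 0.508404
t_1 = 0.508404: f = -0.006441, f' = 1.514845 → t_2 = 0.508404 - (-0.006441)/(1.514845) = 0.512656
t_2 = 0.512656: f = -0.000005, f' = 1.512661 → t_3 = 0.512656 - (-0.000005)/(1.512661) = 0.512659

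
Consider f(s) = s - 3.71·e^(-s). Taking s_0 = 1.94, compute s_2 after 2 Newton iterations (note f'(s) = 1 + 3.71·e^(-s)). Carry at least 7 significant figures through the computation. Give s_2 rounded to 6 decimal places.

1.156125

s_0 = 1.940000: f = 1.406858, f' = 1.533142 → s_1 = 1.940000 - (1.406858)/(1.533142) = 1.022369
s_1 = 1.022369: f = -0.312273, f' = 2.334642 → s_2 = 1.022369 - (-0.312273)/(2.334642) = 1.156125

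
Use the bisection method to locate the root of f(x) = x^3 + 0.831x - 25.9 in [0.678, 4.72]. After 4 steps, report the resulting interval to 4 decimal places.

f(0.678000) = -25.024916, f(4.720000) = 83.176368 (opposite signs)
step 1: m = 2.699000, f(m) = -3.995993 < 0 → root in [2.699000, 4.720000]
step 2: m = 3.709500, f(m) = 28.226762 > 0 → root in [2.699000, 3.709500]
step 3: m = 3.204250, f(m) = 9.661465 > 0 → root in [2.699000, 3.204250]
step 4: m = 2.951625, f(m) = 2.267623 > 0 → root in [2.699000, 2.951625]

[2.6990, 2.9516]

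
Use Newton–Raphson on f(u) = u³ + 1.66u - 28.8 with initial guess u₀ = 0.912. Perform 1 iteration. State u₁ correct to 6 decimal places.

f'(u) = 3u² + 1.66
u_0 = 0.912000: f = -26.527529, f' = 4.155232 → u_1 = 0.912000 - (-26.527529)/(4.155232) = 7.296127

7.296127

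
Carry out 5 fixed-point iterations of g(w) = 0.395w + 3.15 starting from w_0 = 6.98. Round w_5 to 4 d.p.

w_1 = g(6.980000) = 5.907100
w_2 = g(5.907100) = 5.483305
w_3 = g(5.483305) = 5.315905
w_4 = g(5.315905) = 5.249783
w_5 = g(5.249783) = 5.223664

5.2237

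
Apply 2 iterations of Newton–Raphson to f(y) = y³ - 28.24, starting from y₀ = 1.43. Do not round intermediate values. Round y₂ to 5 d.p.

f'(y) = 3y²
y_0 = 1.430000: f = -25.315793, f' = 6.134700 → y_1 = 1.430000 - (-25.315793)/(6.134700) = 5.556655
y_1 = 5.556655: f = 143.329623, f' = 92.629258 → y_2 = 5.556655 - (143.329623)/(92.629258) = 4.009308

4.00931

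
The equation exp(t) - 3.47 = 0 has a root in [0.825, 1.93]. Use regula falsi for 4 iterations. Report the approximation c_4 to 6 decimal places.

f(0.825000) = -1.188119, f(1.930000) = 3.419510
step 1: c = 1.109934, f(c) = -0.435841 < 0 → new bracket [1.109934, 1.930000]
step 2: c = 1.202641, f(c) = -0.141102 < 0 → new bracket [1.202641, 1.930000]
step 3: c = 1.231466, f(c) = -0.043753 < 0 → new bracket [1.231466, 1.930000]
step 4: c = 1.240290, f(c) = -0.013383 < 0 → new bracket [1.240290, 1.930000]

1.240290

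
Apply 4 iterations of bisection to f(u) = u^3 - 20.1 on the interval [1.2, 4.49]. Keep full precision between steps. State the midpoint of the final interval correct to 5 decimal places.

2.74219

f(1.200000) = -18.372000, f(4.490000) = 70.418849 (opposite signs)
step 1: m = 2.845000, f(m) = 2.927501 > 0 → root in [1.200000, 2.845000]
step 2: m = 2.022500, f(m) = -11.826951 < 0 → root in [2.022500, 2.845000]
step 3: m = 2.433750, f(m) = -5.684560 < 0 → root in [2.433750, 2.845000]
step 4: m = 2.639375, f(m) = -1.713321 < 0 → root in [2.639375, 2.845000]
Midpoint of [2.639375, 2.845000] = 2.742188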